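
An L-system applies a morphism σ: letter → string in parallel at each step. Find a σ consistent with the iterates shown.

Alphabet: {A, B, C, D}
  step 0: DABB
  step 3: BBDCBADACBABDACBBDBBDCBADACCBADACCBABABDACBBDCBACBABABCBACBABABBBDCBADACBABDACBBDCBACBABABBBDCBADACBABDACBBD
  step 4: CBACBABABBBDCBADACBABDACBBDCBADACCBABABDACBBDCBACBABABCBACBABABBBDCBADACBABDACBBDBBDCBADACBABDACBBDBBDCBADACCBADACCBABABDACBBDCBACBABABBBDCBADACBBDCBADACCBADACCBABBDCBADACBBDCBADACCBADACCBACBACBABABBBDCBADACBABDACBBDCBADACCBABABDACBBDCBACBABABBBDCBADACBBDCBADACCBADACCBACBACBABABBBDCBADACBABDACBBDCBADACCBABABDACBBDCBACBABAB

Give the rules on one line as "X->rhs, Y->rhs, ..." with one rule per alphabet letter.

A->DAC, B->CBA, C->BBD, D->BAB

  step 3 ⇒ step 4: BBDCBADACBABDACBBDBBDCBADACCBADACCBABABDACBBDCBACBABABCBACBABABBBDCBADACBABDACBBDCBACBABABBBDCBADACBABDACBBD ⇒ CBA·CBA·BAB·BBD·CBA·DAC·BAB·DAC·BBD·CBA·DAC·CBA·BAB·DAC·BBD·CBA·CBA·BAB·CBA·CBA·BAB·BBD·CBA·DAC·BAB·DAC·BBD·BBD·CBA·DAC·BAB·DAC·BBD·BBD·CBA·DAC·CBA·DAC·CBA·BAB·DAC·BBD·CBA·CBA·BAB·BBD·CBA·DAC·BBD·CBA·DAC·CBA·DAC·CBA·BBD·CBA·DAC·BBD·CBA·DAC·CBA·DAC·CBA·CBA·CBA·BAB·BBD·CBA·DAC·BAB·DAC·BBD·CBA·DAC·CBA·BAB·DAC·BBD·CBA·CBA·BAB·BBD·CBA·DAC·BBD·CBA·DAC·CBA·DAC·CBA·CBA·CBA·BAB·BBD·CBA·DAC·BAB·DAC·BBD·CBA·DAC·CBA·BAB·DAC·BBD·CBA·CBA·BAB
    A ↦ DAC
    B ↦ CBA
    C ↦ BBD
    D ↦ BAB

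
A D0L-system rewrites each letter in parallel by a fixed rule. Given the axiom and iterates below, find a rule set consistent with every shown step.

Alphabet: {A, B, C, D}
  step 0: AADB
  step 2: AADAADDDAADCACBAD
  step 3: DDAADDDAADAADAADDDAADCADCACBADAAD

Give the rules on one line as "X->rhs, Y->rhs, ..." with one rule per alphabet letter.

  step 2 ⇒ step 3: AADAADDDAADCACBAD ⇒ D·D·AAD·D·D·AAD·AAD·AAD·D·D·AAD·CA·D·CA·CBA·D·AAD
    A ↦ D
    B ↦ CBA
    C ↦ CA
    D ↦ AAD

A->D, B->CBA, C->CA, D->AAD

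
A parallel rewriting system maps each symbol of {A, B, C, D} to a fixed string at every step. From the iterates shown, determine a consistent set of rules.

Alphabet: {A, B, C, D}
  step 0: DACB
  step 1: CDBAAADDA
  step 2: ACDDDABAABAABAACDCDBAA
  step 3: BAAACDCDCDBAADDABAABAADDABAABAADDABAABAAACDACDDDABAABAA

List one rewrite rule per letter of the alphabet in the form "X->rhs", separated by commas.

  step 2 ⇒ step 3: ACDDDABAABAABAACDCDBAA ⇒ BAA·A·CD·CD·CD·BAA·DDA·BAA·BAA·DDA·BAA·BAA·DDA·BAA·BAA·A·CD·A·CD·DDA·BAA·BAA
    A ↦ BAA
    B ↦ DDA
    C ↦ A
    D ↦ CD

A->BAA, B->DDA, C->A, D->CD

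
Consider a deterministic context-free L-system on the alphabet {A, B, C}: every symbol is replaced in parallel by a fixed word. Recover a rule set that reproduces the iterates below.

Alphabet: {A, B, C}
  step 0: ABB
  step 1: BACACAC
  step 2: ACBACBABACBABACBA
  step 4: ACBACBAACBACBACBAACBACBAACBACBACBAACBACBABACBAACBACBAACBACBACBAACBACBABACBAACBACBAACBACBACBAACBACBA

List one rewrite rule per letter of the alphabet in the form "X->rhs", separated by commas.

  step 1 ⇒ step 2: BACACAC ⇒ AC·BAC·BA·BAC·BA·BAC·BA
    A ↦ BAC
    B ↦ AC
    C ↦ BA

A->BAC, B->AC, C->BA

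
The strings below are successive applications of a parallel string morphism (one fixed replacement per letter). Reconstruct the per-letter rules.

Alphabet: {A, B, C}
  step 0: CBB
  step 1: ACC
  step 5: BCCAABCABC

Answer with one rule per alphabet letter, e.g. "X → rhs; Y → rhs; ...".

  step 0 ⇒ step 1: CBB ⇒ A·C·C
    B ↦ C
    C ↦ A
    A ↦ BC  (constrained at step 1)

A->BC, B->C, C->A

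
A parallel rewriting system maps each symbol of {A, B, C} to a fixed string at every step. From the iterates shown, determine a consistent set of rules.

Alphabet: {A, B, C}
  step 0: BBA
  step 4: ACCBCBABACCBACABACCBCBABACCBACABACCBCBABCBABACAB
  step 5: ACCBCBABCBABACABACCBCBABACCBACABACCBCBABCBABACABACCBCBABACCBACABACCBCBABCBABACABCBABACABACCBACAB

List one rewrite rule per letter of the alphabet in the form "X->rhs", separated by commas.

A->AC, B->AB, C->CB

  step 4 ⇒ step 5: ACCBCBABACCBACABACCBCBABACCBACABACCBCBABCBABACAB ⇒ AC·CB·CB·AB·CB·AB·AC·AB·AC·CB·CB·AB·AC·CB·AC·AB·AC·CB·CB·AB·CB·AB·AC·AB·AC·CB·CB·AB·AC·CB·AC·AB·AC·CB·CB·AB·CB·AB·AC·AB·CB·AB·AC·AB·AC·CB·AC·AB
    A ↦ AC
    B ↦ AB
    C ↦ CB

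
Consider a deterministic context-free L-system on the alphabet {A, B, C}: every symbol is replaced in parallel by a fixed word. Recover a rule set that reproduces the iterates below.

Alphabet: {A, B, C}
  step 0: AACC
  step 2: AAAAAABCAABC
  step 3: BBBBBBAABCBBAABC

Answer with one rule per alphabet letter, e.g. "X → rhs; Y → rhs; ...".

  step 2 ⇒ step 3: AAAAAABCAABC ⇒ B·B·B·B·B·B·AA·BC·B·B·AA·BC
    A ↦ B
    B ↦ AA
    C ↦ BC

A->B, B->AA, C->BC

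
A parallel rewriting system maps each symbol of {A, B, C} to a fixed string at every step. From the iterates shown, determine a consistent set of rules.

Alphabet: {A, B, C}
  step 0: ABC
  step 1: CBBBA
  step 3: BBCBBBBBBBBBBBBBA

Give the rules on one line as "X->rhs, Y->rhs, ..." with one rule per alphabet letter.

  step 0 ⇒ step 1: ABC ⇒ C·BB·BA
    A ↦ C
    B ↦ BB
    C ↦ BA

A->C, B->BB, C->BA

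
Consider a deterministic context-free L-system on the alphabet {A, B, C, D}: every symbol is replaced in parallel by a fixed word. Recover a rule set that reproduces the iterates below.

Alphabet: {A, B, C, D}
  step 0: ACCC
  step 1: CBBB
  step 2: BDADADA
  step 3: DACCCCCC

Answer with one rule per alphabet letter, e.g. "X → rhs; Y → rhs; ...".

  step 2 ⇒ step 3: BDADADA ⇒ DA·C·C·C·C·C·C
    A ↦ C
    B ↦ DA
    D ↦ C
  step 0 ⇒ step 1: ACCC ⇒ C·B·B·B
    C ↦ B

A->C, B->DA, C->B, D->C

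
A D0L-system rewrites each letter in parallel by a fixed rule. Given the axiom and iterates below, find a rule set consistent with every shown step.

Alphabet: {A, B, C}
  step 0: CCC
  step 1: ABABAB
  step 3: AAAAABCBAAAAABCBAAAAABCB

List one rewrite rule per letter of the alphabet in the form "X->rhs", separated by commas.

A->AA, B->CB, C->AB

  step 0 ⇒ step 1: CCC ⇒ AB·AB·AB
    C ↦ AB
    A ↦ AA  (constrained at step 1)
    B ↦ CB  (constrained at step 1)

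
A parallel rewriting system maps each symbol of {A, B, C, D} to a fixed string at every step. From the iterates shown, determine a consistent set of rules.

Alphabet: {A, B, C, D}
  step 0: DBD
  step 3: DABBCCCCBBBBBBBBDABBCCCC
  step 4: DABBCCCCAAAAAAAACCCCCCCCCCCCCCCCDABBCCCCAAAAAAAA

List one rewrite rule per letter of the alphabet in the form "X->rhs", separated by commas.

A->BB, B->CC, C->AA, D->DA

  step 3 ⇒ step 4: DABBCCCCBBBBBBBBDABBCCCC ⇒ DA·BB·CC·CC·AA·AA·AA·AA·CC·CC·CC·CC·CC·CC·CC·CC·DA·BB·CC·CC·AA·AA·AA·AA
    A ↦ BB
    B ↦ CC
    C ↦ AA
    D ↦ DA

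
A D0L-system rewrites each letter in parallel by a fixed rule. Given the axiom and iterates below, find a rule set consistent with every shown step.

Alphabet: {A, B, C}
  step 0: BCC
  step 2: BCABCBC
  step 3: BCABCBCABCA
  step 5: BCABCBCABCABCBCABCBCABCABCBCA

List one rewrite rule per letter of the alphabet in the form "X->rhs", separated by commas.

A->BC, B->BC, C->A

  step 2 ⇒ step 3: BCABCBC ⇒ BC·A·BC·BC·A·BC·A
    A ↦ BC
    B ↦ BC
    C ↦ A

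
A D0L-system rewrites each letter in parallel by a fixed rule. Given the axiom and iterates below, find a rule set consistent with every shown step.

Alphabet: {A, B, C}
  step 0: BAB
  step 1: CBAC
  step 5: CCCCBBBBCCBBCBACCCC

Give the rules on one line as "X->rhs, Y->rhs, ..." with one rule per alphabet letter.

A->BA, B->C, C->BB

  step 0 ⇒ step 1: BAB ⇒ C·BA·C
    A ↦ BA
    B ↦ C
    C ↦ BB  (constrained at step 1)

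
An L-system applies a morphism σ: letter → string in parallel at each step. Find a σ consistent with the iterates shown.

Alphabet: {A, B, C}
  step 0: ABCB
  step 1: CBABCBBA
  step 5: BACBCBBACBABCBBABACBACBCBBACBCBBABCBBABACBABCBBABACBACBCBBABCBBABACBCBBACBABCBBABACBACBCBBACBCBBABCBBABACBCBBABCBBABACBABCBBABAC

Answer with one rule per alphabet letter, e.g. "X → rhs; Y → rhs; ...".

A->C, B->BA, C->BCB

  step 0 ⇒ step 1: ABCB ⇒ C·BA·BCB·BA
    A ↦ C
    B ↦ BA
    C ↦ BCB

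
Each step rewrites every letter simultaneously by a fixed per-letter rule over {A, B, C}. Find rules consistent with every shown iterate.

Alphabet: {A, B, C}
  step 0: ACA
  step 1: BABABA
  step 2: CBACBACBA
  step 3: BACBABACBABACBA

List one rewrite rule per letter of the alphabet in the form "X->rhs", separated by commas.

  step 2 ⇒ step 3: CBACBACBA ⇒ BA·C·BA·BA·C·BA·BA·C·BA
    A ↦ BA
    B ↦ C
    C ↦ BA

A->BA, B->C, C->BA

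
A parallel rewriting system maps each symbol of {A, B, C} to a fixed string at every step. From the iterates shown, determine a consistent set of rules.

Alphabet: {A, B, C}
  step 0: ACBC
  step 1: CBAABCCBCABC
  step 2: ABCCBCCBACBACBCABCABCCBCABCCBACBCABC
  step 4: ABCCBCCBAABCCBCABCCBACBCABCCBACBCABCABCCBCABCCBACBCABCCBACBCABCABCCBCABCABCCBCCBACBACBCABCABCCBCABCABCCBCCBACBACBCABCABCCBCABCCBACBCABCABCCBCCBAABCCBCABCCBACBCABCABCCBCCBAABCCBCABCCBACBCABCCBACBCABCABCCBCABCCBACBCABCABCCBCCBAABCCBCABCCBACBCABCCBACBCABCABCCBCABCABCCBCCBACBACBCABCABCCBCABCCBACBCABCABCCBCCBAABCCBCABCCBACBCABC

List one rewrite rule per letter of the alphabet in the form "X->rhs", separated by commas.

A->CBA, B->CBC, C->ABC

  step 1 ⇒ step 2: CBAABCCBCABC ⇒ ABC·CBC·CBA·CBA·CBC·ABC·ABC·CBC·ABC·CBA·CBC·ABC
    A ↦ CBA
    B ↦ CBC
    C ↦ ABC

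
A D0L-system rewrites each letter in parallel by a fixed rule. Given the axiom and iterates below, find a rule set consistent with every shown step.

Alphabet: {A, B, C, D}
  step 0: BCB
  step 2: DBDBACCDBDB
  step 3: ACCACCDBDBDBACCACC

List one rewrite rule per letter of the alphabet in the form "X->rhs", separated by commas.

A->DB, B->CC, C->DB, D->A

  step 2 ⇒ step 3: DBDBACCDBDB ⇒ A·CC·A·CC·DB·DB·DB·A·CC·A·CC
    A ↦ DB
    B ↦ CC
    C ↦ DB
    D ↦ A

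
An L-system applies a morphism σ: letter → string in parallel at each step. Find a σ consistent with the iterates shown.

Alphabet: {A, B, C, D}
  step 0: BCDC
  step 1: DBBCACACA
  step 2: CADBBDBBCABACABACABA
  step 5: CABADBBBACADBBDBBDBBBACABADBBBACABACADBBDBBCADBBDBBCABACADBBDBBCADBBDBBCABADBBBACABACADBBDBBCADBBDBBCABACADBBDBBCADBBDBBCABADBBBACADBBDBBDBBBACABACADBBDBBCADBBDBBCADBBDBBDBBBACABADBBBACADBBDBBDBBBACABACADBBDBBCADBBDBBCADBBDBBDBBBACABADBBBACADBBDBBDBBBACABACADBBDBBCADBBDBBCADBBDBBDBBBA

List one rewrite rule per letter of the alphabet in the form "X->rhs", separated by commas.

  step 1 ⇒ step 2: DBBCACACA ⇒ CA·DBB·DBB·CA·BA·CA·BA·CA·BA
    A ↦ BA
    B ↦ DBB
    C ↦ CA
    D ↦ CA

A->BA, B->DBB, C->CA, D->CA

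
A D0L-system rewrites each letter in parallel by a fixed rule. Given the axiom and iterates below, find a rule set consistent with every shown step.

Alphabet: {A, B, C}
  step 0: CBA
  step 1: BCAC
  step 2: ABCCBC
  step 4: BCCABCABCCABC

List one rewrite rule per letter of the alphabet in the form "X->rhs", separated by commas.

  step 1 ⇒ step 2: BCAC ⇒ A·BC·C·BC
    A ↦ C
    B ↦ A
    C ↦ BC

A->C, B->A, C->BC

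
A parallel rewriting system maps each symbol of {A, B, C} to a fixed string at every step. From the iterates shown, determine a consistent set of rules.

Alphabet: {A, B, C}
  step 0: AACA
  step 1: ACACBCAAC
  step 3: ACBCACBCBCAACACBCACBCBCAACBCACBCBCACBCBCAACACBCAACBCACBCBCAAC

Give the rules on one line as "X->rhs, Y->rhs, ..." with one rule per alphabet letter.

  step 0 ⇒ step 1: AACA ⇒ AC·AC·BCA·AC
    A ↦ AC
    C ↦ BCA
    B ↦ CBC  (constrained at step 1)

A->AC, B->CBC, C->BCA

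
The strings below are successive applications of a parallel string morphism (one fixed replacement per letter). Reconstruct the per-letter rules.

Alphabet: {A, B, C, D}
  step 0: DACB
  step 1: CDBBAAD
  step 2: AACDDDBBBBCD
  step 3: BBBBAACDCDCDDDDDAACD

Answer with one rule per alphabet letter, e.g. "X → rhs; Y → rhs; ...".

  step 2 ⇒ step 3: AACDDDBBBBCD ⇒ BB·BB·AA·CD·CD·CD·D·D·D·D·AA·CD
    A ↦ BB
    B ↦ D
    C ↦ AA
    D ↦ CD

A->BB, B->D, C->AA, D->CD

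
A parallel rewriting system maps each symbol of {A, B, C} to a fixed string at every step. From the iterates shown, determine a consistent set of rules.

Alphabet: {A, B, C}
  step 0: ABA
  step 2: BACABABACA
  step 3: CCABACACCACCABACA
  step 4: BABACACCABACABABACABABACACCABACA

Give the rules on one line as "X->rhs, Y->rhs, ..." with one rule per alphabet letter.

A->CA, B->C, C->BA

  step 3 ⇒ step 4: CCABACACCACCABACA ⇒ BA·BA·CA·C·CA·BA·CA·BA·BA·CA·BA·BA·CA·C·CA·BA·CA
    A ↦ CA
    B ↦ C
    C ↦ BA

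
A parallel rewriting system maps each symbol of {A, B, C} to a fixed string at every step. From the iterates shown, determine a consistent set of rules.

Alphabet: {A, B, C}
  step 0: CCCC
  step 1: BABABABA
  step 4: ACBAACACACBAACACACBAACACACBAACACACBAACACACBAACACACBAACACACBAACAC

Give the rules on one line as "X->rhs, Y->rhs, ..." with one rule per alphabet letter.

  step 0 ⇒ step 1: CCCC ⇒ BA·BA·BA·BA
    C ↦ BA
    A ↦ AC  (constrained at step 1)
    B ↦ AC  (constrained at step 1)

A->AC, B->AC, C->BA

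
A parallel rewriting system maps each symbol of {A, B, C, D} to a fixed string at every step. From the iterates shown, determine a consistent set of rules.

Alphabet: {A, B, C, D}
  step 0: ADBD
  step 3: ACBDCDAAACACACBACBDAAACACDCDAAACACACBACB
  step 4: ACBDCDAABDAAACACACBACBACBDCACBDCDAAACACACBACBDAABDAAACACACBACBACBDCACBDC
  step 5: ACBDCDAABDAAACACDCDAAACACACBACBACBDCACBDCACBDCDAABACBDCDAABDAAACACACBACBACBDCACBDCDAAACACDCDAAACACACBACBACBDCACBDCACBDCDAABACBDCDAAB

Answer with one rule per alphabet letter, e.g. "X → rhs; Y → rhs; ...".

A->AC, B->DC, C->B, D->DAA

  step 4 ⇒ step 5: ACBDCDAABDAAACACACBACBACBDCACBDCDAAACACACBACBDAABDAAACACACBACBACBDCACBDC ⇒ AC·B·DC·DAA·B·DAA·AC·AC·DC·DAA·AC·AC·AC·B·AC·B·AC·B·DC·AC·B·DC·AC·B·DC·DAA·B·AC·B·DC·DAA·B·DAA·AC·AC·AC·B·AC·B·AC·B·DC·AC·B·DC·DAA·AC·AC·DC·DAA·AC·AC·AC·B·AC·B·AC·B·DC·AC·B·DC·AC·B·DC·DAA·B·AC·B·DC·DAA·B
    A ↦ AC
    B ↦ DC
    C ↦ B
    D ↦ DAA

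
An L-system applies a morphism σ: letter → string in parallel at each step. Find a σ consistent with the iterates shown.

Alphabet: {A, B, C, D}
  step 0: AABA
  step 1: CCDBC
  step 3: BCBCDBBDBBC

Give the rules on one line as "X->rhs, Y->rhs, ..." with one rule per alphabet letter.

A->C, B->DB, C->DA, D->B

  step 0 ⇒ step 1: AABA ⇒ C·C·DB·C
    A ↦ C
    B ↦ DB
    C ↦ DA  (constrained at step 1)
    D ↦ B  (constrained at step 1)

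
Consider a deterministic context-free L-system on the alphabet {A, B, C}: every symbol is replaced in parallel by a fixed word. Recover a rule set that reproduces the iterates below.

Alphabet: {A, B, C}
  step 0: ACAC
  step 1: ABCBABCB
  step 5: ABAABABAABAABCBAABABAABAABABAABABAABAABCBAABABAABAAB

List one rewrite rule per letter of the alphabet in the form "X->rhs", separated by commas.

A->AB, B->A, C->CB

  step 0 ⇒ step 1: ACAC ⇒ AB·CB·AB·CB
    A ↦ AB
    C ↦ CB
    B ↦ A  (constrained at step 1)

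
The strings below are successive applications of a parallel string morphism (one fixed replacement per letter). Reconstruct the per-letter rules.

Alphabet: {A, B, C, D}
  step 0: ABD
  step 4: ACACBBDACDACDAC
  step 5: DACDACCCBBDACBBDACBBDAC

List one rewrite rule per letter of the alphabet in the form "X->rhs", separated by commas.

  step 4 ⇒ step 5: ACACBBDACDACDAC ⇒ D·AC·D·AC·C·C·BB·D·AC·BB·D·AC·BB·D·AC
    A ↦ D
    B ↦ C
    C ↦ AC
    D ↦ BB

A->D, B->C, C->AC, D->BB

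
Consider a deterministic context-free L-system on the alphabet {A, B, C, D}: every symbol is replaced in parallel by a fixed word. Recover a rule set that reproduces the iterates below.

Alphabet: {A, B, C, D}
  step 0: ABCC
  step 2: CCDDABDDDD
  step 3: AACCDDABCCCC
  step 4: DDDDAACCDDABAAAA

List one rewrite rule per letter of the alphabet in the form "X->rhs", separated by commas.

A->DD, B->AB, C->A, D->C

  step 3 ⇒ step 4: AACCDDABCCCC ⇒ DD·DD·A·A·C·C·DD·AB·A·A·A·A
    A ↦ DD
    B ↦ AB
    C ↦ A
    D ↦ C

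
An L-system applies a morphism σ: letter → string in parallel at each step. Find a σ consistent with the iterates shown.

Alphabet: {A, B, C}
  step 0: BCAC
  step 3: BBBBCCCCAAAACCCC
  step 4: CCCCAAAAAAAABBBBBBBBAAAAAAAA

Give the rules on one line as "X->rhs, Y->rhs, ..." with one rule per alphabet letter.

  step 3 ⇒ step 4: BBBBCCCCAAAACCCC ⇒ C·C·C·C·AA·AA·AA·AA·BB·BB·BB·BB·AA·AA·AA·AA
    A ↦ BB
    B ↦ C
    C ↦ AA

A->BB, B->C, C->AA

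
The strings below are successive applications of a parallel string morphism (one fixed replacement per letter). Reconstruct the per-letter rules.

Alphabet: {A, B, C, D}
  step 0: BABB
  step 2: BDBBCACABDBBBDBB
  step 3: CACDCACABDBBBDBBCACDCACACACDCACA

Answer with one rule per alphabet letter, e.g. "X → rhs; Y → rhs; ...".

  step 2 ⇒ step 3: BDBBCACABDBBBDBB ⇒ CA·CD·CA·CA·BD·BB·BD·BB·CA·CD·CA·CA·CA·CD·CA·CA
    A ↦ BB
    B ↦ CA
    C ↦ BD
    D ↦ CD

A->BB, B->CA, C->BD, D->CD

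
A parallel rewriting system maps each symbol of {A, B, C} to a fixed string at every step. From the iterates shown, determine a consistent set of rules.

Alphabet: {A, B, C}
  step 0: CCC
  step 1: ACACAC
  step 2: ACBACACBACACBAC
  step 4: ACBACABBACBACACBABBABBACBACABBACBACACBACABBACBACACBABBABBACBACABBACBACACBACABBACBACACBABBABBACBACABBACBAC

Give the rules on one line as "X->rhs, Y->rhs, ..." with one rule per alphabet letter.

  step 1 ⇒ step 2: ACACAC ⇒ ACB·AC·ACB·AC·ACB·AC
    A ↦ ACB
    C ↦ AC
    B ↦ ABB  (constrained at step 2)

A->ACB, B->ABB, C->AC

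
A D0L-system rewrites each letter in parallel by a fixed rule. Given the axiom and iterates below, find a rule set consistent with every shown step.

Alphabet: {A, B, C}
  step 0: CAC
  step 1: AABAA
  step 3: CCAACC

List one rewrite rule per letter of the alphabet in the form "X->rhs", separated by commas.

  step 0 ⇒ step 1: CAC ⇒ AA·B·AA
    A ↦ B
    C ↦ AA
    B ↦ C  (constrained at step 1)

A->B, B->C, C->AA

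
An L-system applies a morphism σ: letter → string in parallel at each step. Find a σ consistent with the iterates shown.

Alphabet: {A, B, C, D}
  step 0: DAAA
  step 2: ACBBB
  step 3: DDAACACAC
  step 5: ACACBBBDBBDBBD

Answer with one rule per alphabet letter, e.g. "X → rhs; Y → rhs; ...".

A->D, B->AC, C->DA, D->B

  step 2 ⇒ step 3: ACBBB ⇒ D·DA·AC·AC·AC
    A ↦ D
    B ↦ AC
    C ↦ DA
    D ↦ B  (constrained at step 0)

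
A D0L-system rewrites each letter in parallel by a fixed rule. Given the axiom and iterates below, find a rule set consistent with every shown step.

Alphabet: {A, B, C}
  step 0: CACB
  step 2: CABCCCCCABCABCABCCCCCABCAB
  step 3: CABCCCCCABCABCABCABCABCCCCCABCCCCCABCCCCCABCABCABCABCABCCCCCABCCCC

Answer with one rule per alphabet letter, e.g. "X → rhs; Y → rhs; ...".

A->CC, B->CC, C->CAB

  step 2 ⇒ step 3: CABCCCCCABCABCABCCCCCABCAB ⇒ CAB·CC·CC·CAB·CAB·CAB·CAB·CAB·CC·CC·CAB·CC·CC·CAB·CC·CC·CAB·CAB·CAB·CAB·CAB·CC·CC·CAB·CC·CC
    A ↦ CC
    B ↦ CC
    C ↦ CAB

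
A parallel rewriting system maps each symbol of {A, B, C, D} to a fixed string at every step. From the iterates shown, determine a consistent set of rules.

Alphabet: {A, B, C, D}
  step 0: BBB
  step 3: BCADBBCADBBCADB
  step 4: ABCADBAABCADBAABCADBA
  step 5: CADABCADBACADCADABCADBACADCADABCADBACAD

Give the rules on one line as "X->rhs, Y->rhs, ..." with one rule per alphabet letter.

A->CAD, B->A, C->B, D->B

  step 4 ⇒ step 5: ABCADBAABCADBAABCADBA ⇒ CAD·A·B·CAD·B·A·CAD·CAD·A·B·CAD·B·A·CAD·CAD·A·B·CAD·B·A·CAD
    A ↦ CAD
    B ↦ A
    C ↦ B
    D ↦ B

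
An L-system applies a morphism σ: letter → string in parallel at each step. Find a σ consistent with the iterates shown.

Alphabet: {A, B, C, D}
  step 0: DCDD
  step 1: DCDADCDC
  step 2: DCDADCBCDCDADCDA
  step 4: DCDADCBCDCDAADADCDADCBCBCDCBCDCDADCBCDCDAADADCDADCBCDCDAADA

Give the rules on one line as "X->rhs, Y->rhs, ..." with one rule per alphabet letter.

A->BC, B->A, C->DA, D->DC

  step 1 ⇒ step 2: DCDADCDC ⇒ DC·DA·DC·BC·DC·DA·DC·DA
    A ↦ BC
    C ↦ DA
    D ↦ DC
    B ↦ A  (constrained at step 2)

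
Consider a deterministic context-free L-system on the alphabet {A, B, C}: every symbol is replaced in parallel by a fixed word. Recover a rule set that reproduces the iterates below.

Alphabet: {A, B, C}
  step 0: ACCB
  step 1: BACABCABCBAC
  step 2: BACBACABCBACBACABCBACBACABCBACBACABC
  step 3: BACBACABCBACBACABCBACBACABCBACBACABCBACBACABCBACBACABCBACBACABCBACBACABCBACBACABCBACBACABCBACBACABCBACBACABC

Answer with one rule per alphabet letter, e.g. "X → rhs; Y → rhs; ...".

  step 2 ⇒ step 3: BACBACABCBACBACABCBACBACABCBACBACABC ⇒ BAC·BAC·ABC·BAC·BAC·ABC·BAC·BAC·ABC·BAC·BAC·ABC·BAC·BAC·ABC·BAC·BAC·ABC·BAC·BAC·ABC·BAC·BAC·ABC·BAC·BAC·ABC·BAC·BAC·ABC·BAC·BAC·ABC·BAC·BAC·ABC
    A ↦ BAC
    B ↦ BAC
    C ↦ ABC

A->BAC, B->BAC, C->ABC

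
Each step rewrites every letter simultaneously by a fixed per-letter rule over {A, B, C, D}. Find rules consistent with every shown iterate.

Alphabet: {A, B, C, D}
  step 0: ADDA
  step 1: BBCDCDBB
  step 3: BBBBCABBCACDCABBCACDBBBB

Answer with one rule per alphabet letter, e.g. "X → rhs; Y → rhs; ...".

  step 0 ⇒ step 1: ADDA ⇒ BB·CD·CD·BB
    A ↦ BB
    D ↦ CD
    B ↦ A  (constrained at step 1)
    C ↦ CA  (constrained at step 1)

A->BB, B->A, C->CA, D->CD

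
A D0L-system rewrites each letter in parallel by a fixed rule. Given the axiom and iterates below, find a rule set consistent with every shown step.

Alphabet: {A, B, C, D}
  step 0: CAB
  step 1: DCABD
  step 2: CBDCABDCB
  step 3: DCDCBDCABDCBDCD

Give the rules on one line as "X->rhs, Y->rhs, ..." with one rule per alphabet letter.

  step 2 ⇒ step 3: CBDCABDCB ⇒ DC·D·CB·DC·AB·D·CB·DC·D
    A ↦ AB
    B ↦ D
    C ↦ DC
    D ↦ CB

A->AB, B->D, C->DC, D->CB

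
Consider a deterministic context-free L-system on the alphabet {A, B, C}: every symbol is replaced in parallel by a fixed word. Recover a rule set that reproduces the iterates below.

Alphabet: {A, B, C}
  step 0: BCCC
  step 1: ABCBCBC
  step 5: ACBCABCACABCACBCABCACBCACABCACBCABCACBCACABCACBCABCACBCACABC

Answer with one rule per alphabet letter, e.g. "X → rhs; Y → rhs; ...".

  step 0 ⇒ step 1: BCCC ⇒ A·BC·BC·BC
    B ↦ A
    C ↦ BC
    A ↦ AC  (constrained at step 1)

A->AC, B->A, C->BC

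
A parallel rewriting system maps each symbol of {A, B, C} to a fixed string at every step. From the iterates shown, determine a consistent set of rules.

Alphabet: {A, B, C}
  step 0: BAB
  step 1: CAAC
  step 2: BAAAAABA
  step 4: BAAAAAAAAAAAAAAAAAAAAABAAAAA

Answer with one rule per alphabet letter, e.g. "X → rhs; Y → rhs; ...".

  step 1 ⇒ step 2: CAAC ⇒ BA·AA·AA·BA
    A ↦ AA
    C ↦ BA
  step 0 ⇒ step 1: BAB ⇒ C·AA·C
    B ↦ C

A->AA, B->C, C->BA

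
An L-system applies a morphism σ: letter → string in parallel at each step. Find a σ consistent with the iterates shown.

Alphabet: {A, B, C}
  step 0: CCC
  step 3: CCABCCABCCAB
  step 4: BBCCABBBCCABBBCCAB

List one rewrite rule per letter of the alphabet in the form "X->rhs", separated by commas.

A->CC, B->AB, C->B

  step 3 ⇒ step 4: CCABCCABCCAB ⇒ B·B·CC·AB·B·B·CC·AB·B·B·CC·AB
    A ↦ CC
    B ↦ AB
    C ↦ B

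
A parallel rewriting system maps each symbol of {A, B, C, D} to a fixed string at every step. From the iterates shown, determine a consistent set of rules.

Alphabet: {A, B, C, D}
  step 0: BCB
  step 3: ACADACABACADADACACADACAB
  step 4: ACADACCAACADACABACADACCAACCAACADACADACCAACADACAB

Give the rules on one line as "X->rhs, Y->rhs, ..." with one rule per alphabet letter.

  step 3 ⇒ step 4: ACADACABACADADACACADACAB ⇒ AC·AD·AC·CA·AC·AD·AC·AB·AC·AD·AC·CA·AC·CA·AC·AD·AC·AD·AC·CA·AC·AD·AC·AB
    A ↦ AC
    B ↦ AB
    C ↦ AD
    D ↦ CA

A->AC, B->AB, C->AD, D->CA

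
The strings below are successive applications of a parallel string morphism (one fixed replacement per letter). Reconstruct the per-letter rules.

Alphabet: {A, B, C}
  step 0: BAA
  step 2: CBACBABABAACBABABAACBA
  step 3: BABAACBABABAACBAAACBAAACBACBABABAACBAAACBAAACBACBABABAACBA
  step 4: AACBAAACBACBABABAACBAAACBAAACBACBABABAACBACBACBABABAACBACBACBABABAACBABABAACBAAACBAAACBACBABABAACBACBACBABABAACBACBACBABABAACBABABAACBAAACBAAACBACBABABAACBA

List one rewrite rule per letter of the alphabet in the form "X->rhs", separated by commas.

  step 3 ⇒ step 4: BABAACBABABAACBAAACBAAACBACBABABAACBAAACBAAACBACBABABAACBA ⇒ AA·CBA·AA·CBA·CBA·BAB·AA·CBA·AA·CBA·AA·CBA·CBA·BAB·AA·CBA·CBA·CBA·BAB·AA·CBA·CBA·CBA·BAB·AA·CBA·BAB·AA·CBA·AA·CBA·AA·CBA·CBA·BAB·AA·CBA·CBA·CBA·BAB·AA·CBA·CBA·CBA·BAB·AA·CBA·BAB·AA·CBA·AA·CBA·AA·CBA·CBA·BAB·AA·CBA
    A ↦ CBA
    B ↦ AA
    C ↦ BAB

A->CBA, B->AA, C->BAB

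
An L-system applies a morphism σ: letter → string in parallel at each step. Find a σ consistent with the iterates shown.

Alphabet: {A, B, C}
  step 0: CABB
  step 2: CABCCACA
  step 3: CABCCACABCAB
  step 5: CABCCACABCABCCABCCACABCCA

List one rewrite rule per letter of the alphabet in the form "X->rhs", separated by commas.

  step 2 ⇒ step 3: CABCCACA ⇒ CA·B·C·CA·CA·B·CA·B
    A ↦ B
    B ↦ C
    C ↦ CA

A->B, B->C, C->CA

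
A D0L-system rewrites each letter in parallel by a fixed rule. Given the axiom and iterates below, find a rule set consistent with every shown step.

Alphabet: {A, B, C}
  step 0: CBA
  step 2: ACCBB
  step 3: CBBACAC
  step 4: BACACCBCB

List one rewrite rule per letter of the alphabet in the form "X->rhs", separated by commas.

  step 3 ⇒ step 4: CBBACAC ⇒ B·AC·AC·C·B·C·B
    A ↦ C
    B ↦ AC
    C ↦ B

A->C, B->AC, C->B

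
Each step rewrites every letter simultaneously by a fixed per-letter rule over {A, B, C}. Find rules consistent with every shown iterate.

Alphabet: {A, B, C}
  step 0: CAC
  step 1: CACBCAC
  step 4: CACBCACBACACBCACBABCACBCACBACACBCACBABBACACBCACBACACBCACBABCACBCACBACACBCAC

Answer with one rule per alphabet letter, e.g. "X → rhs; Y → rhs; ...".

  step 0 ⇒ step 1: CAC ⇒ CAC·B·CAC
    A ↦ B
    C ↦ CAC
    B ↦ BA  (constrained at step 1)

A->B, B->BA, C->CAC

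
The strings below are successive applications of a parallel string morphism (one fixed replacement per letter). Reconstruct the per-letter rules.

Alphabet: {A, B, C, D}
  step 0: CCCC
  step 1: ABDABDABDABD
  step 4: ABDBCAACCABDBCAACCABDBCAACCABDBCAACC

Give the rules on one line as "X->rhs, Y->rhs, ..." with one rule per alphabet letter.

A->B, B->C, C->ABD, D->AA

  step 0 ⇒ step 1: CCCC ⇒ ABD·ABD·ABD·ABD
    C ↦ ABD
    A ↦ B  (constrained at step 1)
    B ↦ C  (constrained at step 1)
    D ↦ AA  (constrained at step 1)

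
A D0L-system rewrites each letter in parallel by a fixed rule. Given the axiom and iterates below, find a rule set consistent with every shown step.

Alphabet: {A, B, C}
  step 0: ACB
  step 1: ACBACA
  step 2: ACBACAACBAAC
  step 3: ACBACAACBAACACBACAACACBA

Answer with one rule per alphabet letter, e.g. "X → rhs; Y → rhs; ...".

A->AC, B->CA, C->BA

  step 2 ⇒ step 3: ACBACAACBAAC ⇒ AC·BA·CA·AC·BA·AC·AC·BA·CA·AC·AC·BA
    A ↦ AC
    B ↦ CA
    C ↦ BA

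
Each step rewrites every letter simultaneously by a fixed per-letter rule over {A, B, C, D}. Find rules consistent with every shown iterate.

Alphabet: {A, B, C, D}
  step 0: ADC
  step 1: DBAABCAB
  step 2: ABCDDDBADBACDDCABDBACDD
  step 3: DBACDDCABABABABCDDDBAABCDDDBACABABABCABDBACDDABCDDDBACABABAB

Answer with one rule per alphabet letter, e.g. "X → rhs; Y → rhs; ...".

  step 2 ⇒ step 3: ABCDDDBADBACDDCABDBACDD ⇒ DBA·CDD·CAB·AB·AB·AB·CDD·DBA·AB·CDD·DBA·CAB·AB·AB·CAB·DBA·CDD·AB·CDD·DBA·CAB·AB·AB
    A ↦ DBA
    B ↦ CDD
    C ↦ CAB
    D ↦ AB

A->DBA, B->CDD, C->CAB, D->AB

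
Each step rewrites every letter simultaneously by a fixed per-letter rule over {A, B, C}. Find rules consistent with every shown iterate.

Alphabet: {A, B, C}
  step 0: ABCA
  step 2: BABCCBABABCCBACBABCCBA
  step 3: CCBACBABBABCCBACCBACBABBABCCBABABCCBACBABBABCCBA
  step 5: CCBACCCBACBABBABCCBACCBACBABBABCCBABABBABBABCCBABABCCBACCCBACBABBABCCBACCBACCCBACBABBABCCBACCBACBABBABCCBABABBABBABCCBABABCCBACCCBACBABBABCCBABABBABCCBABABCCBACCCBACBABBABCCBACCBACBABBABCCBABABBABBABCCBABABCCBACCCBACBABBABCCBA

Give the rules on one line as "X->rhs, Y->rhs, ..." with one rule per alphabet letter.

  step 2 ⇒ step 3: BABCCBABABCCBACBABCCBA ⇒ C·CBA·C·BAB·BAB·C·CBA·C·CBA·C·BAB·BAB·C·CBA·BAB·C·CBA·C·BAB·BAB·C·CBA
    A ↦ CBA
    B ↦ C
    C ↦ BAB

A->CBA, B->C, C->BAB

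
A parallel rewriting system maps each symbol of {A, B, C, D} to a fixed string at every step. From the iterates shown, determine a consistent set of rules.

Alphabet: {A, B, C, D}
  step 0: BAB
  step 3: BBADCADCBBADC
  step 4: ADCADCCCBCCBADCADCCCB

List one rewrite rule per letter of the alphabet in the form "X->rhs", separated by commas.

A->C, B->ADC, C->B, D->C

  step 3 ⇒ step 4: BBADCADCBBADC ⇒ ADC·ADC·C·C·B·C·C·B·ADC·ADC·C·C·B
    A ↦ C
    B ↦ ADC
    C ↦ B
    D ↦ C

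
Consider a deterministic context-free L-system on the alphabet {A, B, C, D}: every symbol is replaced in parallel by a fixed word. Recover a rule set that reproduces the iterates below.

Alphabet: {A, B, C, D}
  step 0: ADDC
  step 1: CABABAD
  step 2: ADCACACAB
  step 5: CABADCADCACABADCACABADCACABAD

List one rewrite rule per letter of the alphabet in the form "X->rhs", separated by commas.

A->C, B->A, C->AD, D->AB

  step 1 ⇒ step 2: CABABAD ⇒ AD·C·A·C·A·C·AB
    A ↦ C
    B ↦ A
    C ↦ AD
    D ↦ AB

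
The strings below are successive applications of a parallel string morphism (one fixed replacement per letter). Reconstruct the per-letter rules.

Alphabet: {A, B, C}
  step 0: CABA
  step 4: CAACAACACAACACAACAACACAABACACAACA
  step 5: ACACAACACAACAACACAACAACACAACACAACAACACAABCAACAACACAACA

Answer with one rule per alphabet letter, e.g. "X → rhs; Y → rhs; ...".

  step 4 ⇒ step 5: CAACAACACAACACAACAACACAABACACAACA ⇒ A·CA·CA·A·CA·CA·A·CA·A·CA·CA·A·CA·A·CA·CA·A·CA·CA·A·CA·A·CA·CA·AB·CA·A·CA·A·CA·CA·A·CA
    A ↦ CA
    B ↦ AB
    C ↦ A

A->CA, B->AB, C->A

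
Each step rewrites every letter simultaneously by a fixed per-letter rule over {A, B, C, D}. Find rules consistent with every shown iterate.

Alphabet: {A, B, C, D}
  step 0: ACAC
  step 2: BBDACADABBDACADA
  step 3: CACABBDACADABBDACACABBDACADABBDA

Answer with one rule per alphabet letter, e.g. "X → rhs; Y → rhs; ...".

  step 2 ⇒ step 3: BBDACADABBDACADA ⇒ CA·CA·BB·DA·CA·DA·BB·DA·CA·CA·BB·DA·CA·DA·BB·DA
    A ↦ DA
    B ↦ CA
    C ↦ CA
    D ↦ BB

A->DA, B->CA, C->CA, D->BB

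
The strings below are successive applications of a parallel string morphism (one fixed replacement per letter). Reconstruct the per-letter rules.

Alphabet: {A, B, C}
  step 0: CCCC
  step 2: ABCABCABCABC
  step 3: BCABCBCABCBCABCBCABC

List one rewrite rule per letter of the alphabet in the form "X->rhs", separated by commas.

  step 2 ⇒ step 3: ABCABCABCABC ⇒ BC·A·BC·BC·A·BC·BC·A·BC·BC·A·BC
    A ↦ BC
    B ↦ A
    C ↦ BC

A->BC, B->A, C->BC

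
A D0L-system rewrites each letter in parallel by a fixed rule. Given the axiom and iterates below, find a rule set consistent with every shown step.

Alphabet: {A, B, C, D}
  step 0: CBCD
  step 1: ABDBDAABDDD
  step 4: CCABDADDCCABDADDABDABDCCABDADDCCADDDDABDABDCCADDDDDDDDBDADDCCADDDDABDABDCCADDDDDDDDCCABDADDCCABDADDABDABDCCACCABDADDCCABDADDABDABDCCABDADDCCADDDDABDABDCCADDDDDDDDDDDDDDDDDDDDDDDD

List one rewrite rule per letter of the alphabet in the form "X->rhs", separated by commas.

  step 0 ⇒ step 1: CBCD ⇒ ABD·BDA·ABD·DD
    B ↦ BDA
    C ↦ ABD
    D ↦ DD
    A ↦ CCA  (constrained at step 1)

A->CCA, B->BDA, C->ABD, D->DD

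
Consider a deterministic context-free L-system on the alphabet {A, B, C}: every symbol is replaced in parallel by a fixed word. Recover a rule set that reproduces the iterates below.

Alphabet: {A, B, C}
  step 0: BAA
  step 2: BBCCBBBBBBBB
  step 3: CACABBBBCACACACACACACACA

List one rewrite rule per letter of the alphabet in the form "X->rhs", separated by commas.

A->CC, B->CA, C->BB

  step 2 ⇒ step 3: BBCCBBBBBBBB ⇒ CA·CA·BB·BB·CA·CA·CA·CA·CA·CA·CA·CA
    B ↦ CA
    C ↦ BB
    A ↦ CC  (constrained at step 0)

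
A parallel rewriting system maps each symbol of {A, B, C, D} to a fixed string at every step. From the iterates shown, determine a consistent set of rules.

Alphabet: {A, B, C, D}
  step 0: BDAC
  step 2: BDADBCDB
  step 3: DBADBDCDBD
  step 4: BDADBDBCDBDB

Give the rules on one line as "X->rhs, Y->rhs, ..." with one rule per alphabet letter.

A->AD, B->D, C->CD, D->B

  step 3 ⇒ step 4: DBADBDCDBD ⇒ B·D·AD·B·D·B·CD·B·D·B
    A ↦ AD
    B ↦ D
    C ↦ CD
    D ↦ B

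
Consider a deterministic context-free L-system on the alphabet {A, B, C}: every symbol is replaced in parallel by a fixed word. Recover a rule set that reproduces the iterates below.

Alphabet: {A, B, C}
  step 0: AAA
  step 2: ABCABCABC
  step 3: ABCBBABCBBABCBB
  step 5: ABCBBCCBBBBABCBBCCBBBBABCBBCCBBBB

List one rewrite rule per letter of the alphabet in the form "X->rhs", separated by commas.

A->AB, B->C, C->BB

  step 2 ⇒ step 3: ABCABCABC ⇒ AB·C·BB·AB·C·BB·AB·C·BB
    A ↦ AB
    B ↦ C
    C ↦ BB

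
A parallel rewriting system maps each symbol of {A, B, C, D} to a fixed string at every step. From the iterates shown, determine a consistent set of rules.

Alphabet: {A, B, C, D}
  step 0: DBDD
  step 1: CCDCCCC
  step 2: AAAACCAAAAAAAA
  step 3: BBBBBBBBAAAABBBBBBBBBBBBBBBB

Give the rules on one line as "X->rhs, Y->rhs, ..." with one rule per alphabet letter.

  step 2 ⇒ step 3: AAAACCAAAAAAAA ⇒ BB·BB·BB·BB·AA·AA·BB·BB·BB·BB·BB·BB·BB·BB
    A ↦ BB
    C ↦ AA
  step 0 ⇒ step 1: DBDD ⇒ CC·D·CC·CC
    B ↦ D
  step 0 ⇒ step 1: DBDD ⇒ CC·D·CC·CC
    D ↦ CC

A->BB, B->D, C->AA, D->CC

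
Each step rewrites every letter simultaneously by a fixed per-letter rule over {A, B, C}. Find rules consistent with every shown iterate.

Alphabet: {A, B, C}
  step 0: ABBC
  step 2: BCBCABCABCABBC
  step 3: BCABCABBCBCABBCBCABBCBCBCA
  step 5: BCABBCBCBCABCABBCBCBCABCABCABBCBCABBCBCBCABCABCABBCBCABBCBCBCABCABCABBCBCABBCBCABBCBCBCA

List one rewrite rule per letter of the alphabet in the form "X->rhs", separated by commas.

A->BBC, B->BC, C->A

  step 2 ⇒ step 3: BCBCABCABCABBC ⇒ BC·A·BC·A·BBC·BC·A·BBC·BC·A·BBC·BC·BC·A
    A ↦ BBC
    B ↦ BC
    C ↦ A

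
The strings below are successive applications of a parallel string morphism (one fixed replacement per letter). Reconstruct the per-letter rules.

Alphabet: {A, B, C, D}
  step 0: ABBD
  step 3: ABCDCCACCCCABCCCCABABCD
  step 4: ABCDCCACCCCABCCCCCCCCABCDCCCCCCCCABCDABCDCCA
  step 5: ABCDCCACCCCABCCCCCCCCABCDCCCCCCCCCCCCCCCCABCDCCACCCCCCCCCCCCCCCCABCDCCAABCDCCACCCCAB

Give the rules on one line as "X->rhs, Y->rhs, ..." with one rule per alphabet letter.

  step 4 ⇒ step 5: ABCDCCACCCCABCCCCCCCCABCDCCCCCCCCABCDABCDCCA ⇒ AB·CD·CC·A·CC·CC·AB·CC·CC·CC·CC·AB·CD·CC·CC·CC·CC·CC·CC·CC·CC·AB·CD·CC·A·CC·CC·CC·CC·CC·CC·CC·CC·AB·CD·CC·A·AB·CD·CC·A·CC·CC·AB
    A ↦ AB
    B ↦ CD
    C ↦ CC
    D ↦ A

A->AB, B->CD, C->CC, D->A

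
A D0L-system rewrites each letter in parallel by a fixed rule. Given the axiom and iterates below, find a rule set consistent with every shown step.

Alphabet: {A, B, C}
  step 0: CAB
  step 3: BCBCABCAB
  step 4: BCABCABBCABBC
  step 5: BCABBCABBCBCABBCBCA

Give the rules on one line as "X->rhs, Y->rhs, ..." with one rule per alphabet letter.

  step 4 ⇒ step 5: BCABCABBCABBC ⇒ BC·A·B·BC·A·B·BC·BC·A·B·BC·BC·A
    A ↦ B
    B ↦ BC
    C ↦ A

A->B, B->BC, C->A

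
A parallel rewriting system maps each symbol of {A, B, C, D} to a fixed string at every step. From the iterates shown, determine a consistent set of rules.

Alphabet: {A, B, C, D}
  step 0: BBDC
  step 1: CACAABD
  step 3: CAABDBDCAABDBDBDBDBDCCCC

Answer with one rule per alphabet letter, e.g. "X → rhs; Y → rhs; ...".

A->CC, B->CA, C->BD, D->A

  step 0 ⇒ step 1: BBDC ⇒ CA·CA·A·BD
    B ↦ CA
    C ↦ BD
    D ↦ A
    A ↦ CC  (constrained at step 1)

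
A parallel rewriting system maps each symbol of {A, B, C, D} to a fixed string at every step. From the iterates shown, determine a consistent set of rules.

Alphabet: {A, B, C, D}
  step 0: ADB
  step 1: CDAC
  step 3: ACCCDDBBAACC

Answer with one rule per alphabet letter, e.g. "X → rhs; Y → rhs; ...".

  step 0 ⇒ step 1: ADB ⇒ CD·A·C
    A ↦ CD
    B ↦ C
    D ↦ A
    C ↦ DBB  (constrained at step 1)

A->CD, B->C, C->DBB, D->A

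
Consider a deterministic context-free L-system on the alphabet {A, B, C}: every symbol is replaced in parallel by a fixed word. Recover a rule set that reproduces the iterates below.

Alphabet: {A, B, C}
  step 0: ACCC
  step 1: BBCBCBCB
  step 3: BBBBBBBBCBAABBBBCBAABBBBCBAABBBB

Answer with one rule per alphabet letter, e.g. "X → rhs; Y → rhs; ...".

A->BB, B->AA, C->CB

  step 0 ⇒ step 1: ACCC ⇒ BB·CB·CB·CB
    A ↦ BB
    C ↦ CB
    B ↦ AA  (constrained at step 1)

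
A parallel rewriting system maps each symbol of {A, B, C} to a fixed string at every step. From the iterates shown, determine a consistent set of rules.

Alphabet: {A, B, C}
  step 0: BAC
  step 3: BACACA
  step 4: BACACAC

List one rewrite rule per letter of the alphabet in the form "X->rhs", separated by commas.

  step 3 ⇒ step 4: BACACA ⇒ BA·C·A·C·A·C
    A ↦ C
    B ↦ BA
    C ↦ A

A->C, B->BA, C->A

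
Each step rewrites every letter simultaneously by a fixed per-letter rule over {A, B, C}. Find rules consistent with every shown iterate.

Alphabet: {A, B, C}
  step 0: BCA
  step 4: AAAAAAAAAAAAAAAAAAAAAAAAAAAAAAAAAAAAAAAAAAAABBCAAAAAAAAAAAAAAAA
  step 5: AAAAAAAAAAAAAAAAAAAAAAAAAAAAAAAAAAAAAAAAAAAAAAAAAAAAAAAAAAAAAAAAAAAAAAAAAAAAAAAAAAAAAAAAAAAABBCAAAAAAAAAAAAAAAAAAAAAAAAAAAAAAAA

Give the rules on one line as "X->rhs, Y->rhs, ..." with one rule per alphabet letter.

  step 4 ⇒ step 5: AAAAAAAAAAAAAAAAAAAAAAAAAAAAAAAAAAAAAAAAAAAABBCAAAAAAAAAAAAAAAA ⇒ AA·AA·AA·AA·AA·AA·AA·AA·AA·AA·AA·AA·AA·AA·AA·AA·AA·AA·AA·AA·AA·AA·AA·AA·AA·AA·AA·AA·AA·AA·AA·AA·AA·AA·AA·AA·AA·AA·AA·AA·AA·AA·AA·AA·AA·AA·BBC·AA·AA·AA·AA·AA·AA·AA·AA·AA·AA·AA·AA·AA·AA·AA·AA
    A ↦ AA
    B ↦ AA
    C ↦ BBC

A->AA, B->AA, C->BBC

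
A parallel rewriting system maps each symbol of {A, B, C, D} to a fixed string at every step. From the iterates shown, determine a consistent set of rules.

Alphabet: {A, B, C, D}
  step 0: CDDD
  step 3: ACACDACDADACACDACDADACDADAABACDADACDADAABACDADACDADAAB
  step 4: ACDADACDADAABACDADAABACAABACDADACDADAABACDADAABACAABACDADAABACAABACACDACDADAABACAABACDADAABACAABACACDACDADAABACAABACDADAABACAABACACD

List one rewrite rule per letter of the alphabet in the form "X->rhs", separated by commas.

  step 3 ⇒ step 4: ACACDACDADACACDACDADACDADAABACDADACDADAABACDADACDADAAB ⇒ AC·DAD·AC·DAD·AAB·AC·DAD·AAB·AC·AAB·AC·DAD·AC·DAD·AAB·AC·DAD·AAB·AC·AAB·AC·DAD·AAB·AC·AAB·AC·AC·D·AC·DAD·AAB·AC·AAB·AC·DAD·AAB·AC·AAB·AC·AC·D·AC·DAD·AAB·AC·AAB·AC·DAD·AAB·AC·AAB·AC·AC·D
    A ↦ AC
    B ↦ D
    C ↦ DAD
    D ↦ AAB

A->AC, B->D, C->DAD, D->AAB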